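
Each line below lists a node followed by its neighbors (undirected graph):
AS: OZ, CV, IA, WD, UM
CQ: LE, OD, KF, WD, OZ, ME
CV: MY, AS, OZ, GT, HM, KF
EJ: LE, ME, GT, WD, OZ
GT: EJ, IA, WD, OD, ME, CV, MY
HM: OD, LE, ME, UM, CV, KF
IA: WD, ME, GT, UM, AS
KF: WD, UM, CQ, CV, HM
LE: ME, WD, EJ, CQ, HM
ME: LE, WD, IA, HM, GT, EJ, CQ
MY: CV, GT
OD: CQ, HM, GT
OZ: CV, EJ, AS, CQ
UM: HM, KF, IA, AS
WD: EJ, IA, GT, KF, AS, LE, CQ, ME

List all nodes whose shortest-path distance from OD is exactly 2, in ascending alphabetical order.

Level 0: OD
Level 1: CQ, GT, HM
Level 2: CV, EJ, IA, KF, LE, ME, MY, OZ, UM, WD
Level 3: AS

CV, EJ, IA, KF, LE, ME, MY, OZ, UM, WD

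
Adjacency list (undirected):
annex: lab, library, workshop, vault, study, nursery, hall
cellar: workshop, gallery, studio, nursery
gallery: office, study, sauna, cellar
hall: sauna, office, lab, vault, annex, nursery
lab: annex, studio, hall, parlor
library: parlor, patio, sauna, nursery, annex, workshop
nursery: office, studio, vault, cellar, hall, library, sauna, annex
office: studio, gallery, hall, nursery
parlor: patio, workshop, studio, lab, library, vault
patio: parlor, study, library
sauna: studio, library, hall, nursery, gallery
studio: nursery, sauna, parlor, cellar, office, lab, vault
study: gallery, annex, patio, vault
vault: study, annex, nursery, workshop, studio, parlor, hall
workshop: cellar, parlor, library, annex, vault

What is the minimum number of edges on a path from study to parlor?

2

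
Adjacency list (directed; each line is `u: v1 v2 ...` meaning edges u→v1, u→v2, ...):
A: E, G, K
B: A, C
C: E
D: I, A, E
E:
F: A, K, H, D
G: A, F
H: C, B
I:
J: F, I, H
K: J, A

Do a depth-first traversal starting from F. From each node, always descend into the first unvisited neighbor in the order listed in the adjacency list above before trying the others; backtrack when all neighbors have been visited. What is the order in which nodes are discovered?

F, A, E, G, K, J, I, H, C, B, D

Visit F
F → A
A → E
A → G
A → K
K → J
J → I
J → H
H → C
H → B
F → D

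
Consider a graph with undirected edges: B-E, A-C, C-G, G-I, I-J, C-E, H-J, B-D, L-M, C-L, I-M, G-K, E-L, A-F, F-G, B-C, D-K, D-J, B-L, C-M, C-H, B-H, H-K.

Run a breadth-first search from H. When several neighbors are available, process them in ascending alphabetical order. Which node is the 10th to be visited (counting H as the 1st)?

Visit H; enqueue B, C, J, K → queue [B, C, J, K]
Visit B; enqueue D, E, L → queue [C, J, K, D, E, L]
Visit C; enqueue A, G, M → queue [J, K, D, E, L, A, G, M]
Visit J; enqueue I → queue [K, D, E, L, A, G, M, I]
Visit K → queue [D, E, L, A, G, M, I]
Visit D → queue [E, L, A, G, M, I]
Visit E → queue [L, A, G, M, I]
Visit L → queue [A, G, M, I]
Visit A; enqueue F → queue [G, M, I, F]
Visit G → queue [M, I, F]
Visit M → queue [I, F]
Visit I → queue [F]
Visit F → queue []

Visit order: H, B, C, J, K, D, E, L, A, G, M, I, F

G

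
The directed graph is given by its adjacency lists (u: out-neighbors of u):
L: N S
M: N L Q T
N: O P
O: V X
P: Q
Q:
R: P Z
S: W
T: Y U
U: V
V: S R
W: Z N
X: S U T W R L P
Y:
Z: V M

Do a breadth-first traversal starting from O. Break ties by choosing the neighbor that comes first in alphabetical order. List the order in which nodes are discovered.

O → V → X → R → S → L → P → T → U → W → Z → N → Q → Y → M

Visit O; enqueue V, X → queue [V, X]
Visit V; enqueue R, S → queue [X, R, S]
Visit X; enqueue L, P, T, U, W → queue [R, S, L, P, T, U, W]
Visit R; enqueue Z → queue [S, L, P, T, U, W, Z]
Visit S → queue [L, P, T, U, W, Z]
Visit L; enqueue N → queue [P, T, U, W, Z, N]
Visit P; enqueue Q → queue [T, U, W, Z, N, Q]
Visit T; enqueue Y → queue [U, W, Z, N, Q, Y]
Visit U → queue [W, Z, N, Q, Y]
Visit W → queue [Z, N, Q, Y]
Visit Z; enqueue M → queue [N, Q, Y, M]
Visit N → queue [Q, Y, M]
Visit Q → queue [Y, M]
Visit Y → queue [M]
Visit M → queue []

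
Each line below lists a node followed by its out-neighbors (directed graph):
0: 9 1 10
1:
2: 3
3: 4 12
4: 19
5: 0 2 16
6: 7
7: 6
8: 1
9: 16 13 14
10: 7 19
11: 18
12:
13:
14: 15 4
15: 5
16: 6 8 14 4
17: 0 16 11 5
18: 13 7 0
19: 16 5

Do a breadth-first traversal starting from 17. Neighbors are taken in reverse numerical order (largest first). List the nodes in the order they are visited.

17 → 16 → 11 → 5 → 0 → 14 → 8 → 6 → 4 → 18 → 2 → 10 → 9 → 1 → 15 → 7 → 19 → 13 → 3 → 12

Visit 17; enqueue 16, 11, 5, 0 → queue [16, 11, 5, 0]
Visit 16; enqueue 14, 8, 6, 4 → queue [11, 5, 0, 14, 8, 6, 4]
Visit 11; enqueue 18 → queue [5, 0, 14, 8, 6, 4, 18]
Visit 5; enqueue 2 → queue [0, 14, 8, 6, 4, 18, 2]
Visit 0; enqueue 10, 9, 1 → queue [14, 8, 6, 4, 18, 2, 10, 9, 1]
Visit 14; enqueue 15 → queue [8, 6, 4, 18, 2, 10, 9, 1, 15]
Visit 8 → queue [6, 4, 18, 2, 10, 9, 1, 15]
Visit 6; enqueue 7 → queue [4, 18, 2, 10, 9, 1, 15, 7]
Visit 4; enqueue 19 → queue [18, 2, 10, 9, 1, 15, 7, 19]
Visit 18; enqueue 13 → queue [2, 10, 9, 1, 15, 7, 19, 13]
Visit 2; enqueue 3 → queue [10, 9, 1, 15, 7, 19, 13, 3]
Visit 10 → queue [9, 1, 15, 7, 19, 13, 3]
Visit 9 → queue [1, 15, 7, 19, 13, 3]
Visit 1 → queue [15, 7, 19, 13, 3]
Visit 15 → queue [7, 19, 13, 3]
Visit 7 → queue [19, 13, 3]
Visit 19 → queue [13, 3]
Visit 13 → queue [3]
Visit 3; enqueue 12 → queue [12]
Visit 12 → queue []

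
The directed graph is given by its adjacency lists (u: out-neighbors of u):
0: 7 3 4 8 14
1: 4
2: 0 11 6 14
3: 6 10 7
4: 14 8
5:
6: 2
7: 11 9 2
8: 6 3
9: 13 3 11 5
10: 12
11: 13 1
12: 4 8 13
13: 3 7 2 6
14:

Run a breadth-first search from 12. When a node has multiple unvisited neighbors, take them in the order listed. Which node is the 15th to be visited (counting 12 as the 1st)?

5

Visit 12; enqueue 4, 8, 13 → queue [4, 8, 13]
Visit 4; enqueue 14 → queue [8, 13, 14]
Visit 8; enqueue 6, 3 → queue [13, 14, 6, 3]
Visit 13; enqueue 7, 2 → queue [14, 6, 3, 7, 2]
Visit 14 → queue [6, 3, 7, 2]
Visit 6 → queue [3, 7, 2]
Visit 3; enqueue 10 → queue [7, 2, 10]
Visit 7; enqueue 11, 9 → queue [2, 10, 11, 9]
Visit 2; enqueue 0 → queue [10, 11, 9, 0]
Visit 10 → queue [11, 9, 0]
Visit 11; enqueue 1 → queue [9, 0, 1]
Visit 9; enqueue 5 → queue [0, 1, 5]
Visit 0 → queue [1, 5]
Visit 1 → queue [5]
Visit 5 → queue []

Visit order: 12, 4, 8, 13, 14, 6, 3, 7, 2, 10, 11, 9, 0, 1, 5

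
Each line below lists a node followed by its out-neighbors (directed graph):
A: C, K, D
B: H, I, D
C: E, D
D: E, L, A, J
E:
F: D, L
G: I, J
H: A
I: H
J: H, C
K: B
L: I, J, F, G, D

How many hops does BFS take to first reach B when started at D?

Level 0: D
Level 1: A, E, J, L
Level 2: C, F, G, H, I, K
Level 3: B
B first appears at level 3.

3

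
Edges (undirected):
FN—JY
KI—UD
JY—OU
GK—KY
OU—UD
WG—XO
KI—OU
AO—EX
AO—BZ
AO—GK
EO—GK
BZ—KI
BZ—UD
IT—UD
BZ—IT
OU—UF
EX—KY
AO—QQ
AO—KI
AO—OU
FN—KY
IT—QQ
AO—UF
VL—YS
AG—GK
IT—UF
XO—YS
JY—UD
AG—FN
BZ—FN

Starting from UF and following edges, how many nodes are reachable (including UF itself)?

15

BFS from UF visits: UF, AO, IT, OU, BZ, EX, GK, KI, QQ, UD, JY, FN, KY, AG, EO
Reachable nodes: 15 of 19 total.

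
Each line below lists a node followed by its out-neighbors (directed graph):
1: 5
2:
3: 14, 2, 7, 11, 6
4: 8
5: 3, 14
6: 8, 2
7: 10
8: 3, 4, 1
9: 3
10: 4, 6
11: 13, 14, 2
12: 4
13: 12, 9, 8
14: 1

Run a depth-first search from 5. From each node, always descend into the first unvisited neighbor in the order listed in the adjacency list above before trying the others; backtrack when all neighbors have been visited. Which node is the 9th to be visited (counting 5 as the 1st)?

8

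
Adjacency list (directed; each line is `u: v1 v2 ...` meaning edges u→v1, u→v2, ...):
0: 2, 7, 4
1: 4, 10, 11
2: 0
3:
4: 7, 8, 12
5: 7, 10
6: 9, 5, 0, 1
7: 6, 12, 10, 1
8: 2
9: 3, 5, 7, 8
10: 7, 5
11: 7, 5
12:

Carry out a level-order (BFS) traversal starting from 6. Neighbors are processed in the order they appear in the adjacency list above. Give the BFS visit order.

Visit 6; enqueue 9, 5, 0, 1 → queue [9, 5, 0, 1]
Visit 9; enqueue 3, 7, 8 → queue [5, 0, 1, 3, 7, 8]
Visit 5; enqueue 10 → queue [0, 1, 3, 7, 8, 10]
Visit 0; enqueue 2, 4 → queue [1, 3, 7, 8, 10, 2, 4]
Visit 1; enqueue 11 → queue [3, 7, 8, 10, 2, 4, 11]
Visit 3 → queue [7, 8, 10, 2, 4, 11]
Visit 7; enqueue 12 → queue [8, 10, 2, 4, 11, 12]
Visit 8 → queue [10, 2, 4, 11, 12]
Visit 10 → queue [2, 4, 11, 12]
Visit 2 → queue [4, 11, 12]
Visit 4 → queue [11, 12]
Visit 11 → queue [12]
Visit 12 → queue []

6, 9, 5, 0, 1, 3, 7, 8, 10, 2, 4, 11, 12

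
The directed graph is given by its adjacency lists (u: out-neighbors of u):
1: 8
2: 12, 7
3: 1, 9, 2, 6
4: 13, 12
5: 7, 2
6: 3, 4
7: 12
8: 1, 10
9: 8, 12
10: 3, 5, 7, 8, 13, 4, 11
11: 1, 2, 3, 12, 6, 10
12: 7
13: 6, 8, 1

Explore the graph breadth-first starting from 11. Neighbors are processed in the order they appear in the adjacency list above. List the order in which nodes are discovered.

11 -> 1 -> 2 -> 3 -> 12 -> 6 -> 10 -> 8 -> 7 -> 9 -> 4 -> 5 -> 13

Visit 11; enqueue 1, 2, 3, 12, 6, 10 → queue [1, 2, 3, 12, 6, 10]
Visit 1; enqueue 8 → queue [2, 3, 12, 6, 10, 8]
Visit 2; enqueue 7 → queue [3, 12, 6, 10, 8, 7]
Visit 3; enqueue 9 → queue [12, 6, 10, 8, 7, 9]
Visit 12 → queue [6, 10, 8, 7, 9]
Visit 6; enqueue 4 → queue [10, 8, 7, 9, 4]
Visit 10; enqueue 5, 13 → queue [8, 7, 9, 4, 5, 13]
Visit 8 → queue [7, 9, 4, 5, 13]
Visit 7 → queue [9, 4, 5, 13]
Visit 9 → queue [4, 5, 13]
Visit 4 → queue [5, 13]
Visit 5 → queue [13]
Visit 13 → queue []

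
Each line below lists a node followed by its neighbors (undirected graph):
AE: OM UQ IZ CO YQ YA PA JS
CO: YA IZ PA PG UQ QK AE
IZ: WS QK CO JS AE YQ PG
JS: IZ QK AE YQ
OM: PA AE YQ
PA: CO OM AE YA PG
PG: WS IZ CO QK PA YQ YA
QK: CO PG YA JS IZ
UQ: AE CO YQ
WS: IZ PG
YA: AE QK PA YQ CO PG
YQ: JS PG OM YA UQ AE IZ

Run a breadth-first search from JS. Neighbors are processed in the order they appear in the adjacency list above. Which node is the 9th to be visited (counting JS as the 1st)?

YA

Visit JS; enqueue IZ, QK, AE, YQ → queue [IZ, QK, AE, YQ]
Visit IZ; enqueue WS, CO, PG → queue [QK, AE, YQ, WS, CO, PG]
Visit QK; enqueue YA → queue [AE, YQ, WS, CO, PG, YA]
Visit AE; enqueue OM, UQ, PA → queue [YQ, WS, CO, PG, YA, OM, UQ, PA]
Visit YQ → queue [WS, CO, PG, YA, OM, UQ, PA]
Visit WS → queue [CO, PG, YA, OM, UQ, PA]
Visit CO → queue [PG, YA, OM, UQ, PA]
Visit PG → queue [YA, OM, UQ, PA]
Visit YA → queue [OM, UQ, PA]
Visit OM → queue [UQ, PA]
Visit UQ → queue [PA]
Visit PA → queue []

Visit order: JS, IZ, QK, AE, YQ, WS, CO, PG, YA, OM, UQ, PA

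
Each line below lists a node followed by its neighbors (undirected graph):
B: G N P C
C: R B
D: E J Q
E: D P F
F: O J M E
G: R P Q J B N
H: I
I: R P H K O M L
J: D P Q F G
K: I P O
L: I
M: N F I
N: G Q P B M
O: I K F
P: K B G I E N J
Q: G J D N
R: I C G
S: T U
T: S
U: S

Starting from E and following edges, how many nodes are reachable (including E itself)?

17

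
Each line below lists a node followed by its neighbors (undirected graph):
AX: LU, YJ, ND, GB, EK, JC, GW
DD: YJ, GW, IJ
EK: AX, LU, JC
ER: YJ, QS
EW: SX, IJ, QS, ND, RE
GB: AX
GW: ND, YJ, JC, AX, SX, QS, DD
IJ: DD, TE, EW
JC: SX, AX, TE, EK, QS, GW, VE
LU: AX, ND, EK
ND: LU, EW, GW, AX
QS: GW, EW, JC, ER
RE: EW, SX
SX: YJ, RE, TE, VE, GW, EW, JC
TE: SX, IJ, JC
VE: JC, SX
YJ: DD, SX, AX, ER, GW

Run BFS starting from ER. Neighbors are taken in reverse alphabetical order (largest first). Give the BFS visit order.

Visit ER; enqueue YJ, QS → queue [YJ, QS]
Visit YJ; enqueue SX, GW, DD, AX → queue [QS, SX, GW, DD, AX]
Visit QS; enqueue JC, EW → queue [SX, GW, DD, AX, JC, EW]
Visit SX; enqueue VE, TE, RE → queue [GW, DD, AX, JC, EW, VE, TE, RE]
Visit GW; enqueue ND → queue [DD, AX, JC, EW, VE, TE, RE, ND]
Visit DD; enqueue IJ → queue [AX, JC, EW, VE, TE, RE, ND, IJ]
Visit AX; enqueue LU, GB, EK → queue [JC, EW, VE, TE, RE, ND, IJ, LU, GB, EK]
Visit JC → queue [EW, VE, TE, RE, ND, IJ, LU, GB, EK]
Visit EW → queue [VE, TE, RE, ND, IJ, LU, GB, EK]
Visit VE → queue [TE, RE, ND, IJ, LU, GB, EK]
Visit TE → queue [RE, ND, IJ, LU, GB, EK]
Visit RE → queue [ND, IJ, LU, GB, EK]
Visit ND → queue [IJ, LU, GB, EK]
Visit IJ → queue [LU, GB, EK]
Visit LU → queue [GB, EK]
Visit GB → queue [EK]
Visit EK → queue []

ER, YJ, QS, SX, GW, DD, AX, JC, EW, VE, TE, RE, ND, IJ, LU, GB, EK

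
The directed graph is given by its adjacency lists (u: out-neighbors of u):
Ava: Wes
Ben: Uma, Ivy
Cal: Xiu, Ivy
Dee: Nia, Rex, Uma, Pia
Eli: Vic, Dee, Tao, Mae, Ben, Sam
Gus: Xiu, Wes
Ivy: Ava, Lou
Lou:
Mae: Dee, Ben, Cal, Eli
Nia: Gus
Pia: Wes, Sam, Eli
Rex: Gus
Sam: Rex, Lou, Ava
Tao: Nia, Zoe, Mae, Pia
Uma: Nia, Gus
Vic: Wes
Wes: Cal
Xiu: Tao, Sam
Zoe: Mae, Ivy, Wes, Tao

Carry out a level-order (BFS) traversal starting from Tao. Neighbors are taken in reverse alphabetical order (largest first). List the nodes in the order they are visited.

Tao, Zoe, Pia, Nia, Mae, Wes, Ivy, Sam, Eli, Gus, Dee, Cal, Ben, Lou, Ava, Rex, Vic, Xiu, Uma

Visit Tao; enqueue Zoe, Pia, Nia, Mae → queue [Zoe, Pia, Nia, Mae]
Visit Zoe; enqueue Wes, Ivy → queue [Pia, Nia, Mae, Wes, Ivy]
Visit Pia; enqueue Sam, Eli → queue [Nia, Mae, Wes, Ivy, Sam, Eli]
Visit Nia; enqueue Gus → queue [Mae, Wes, Ivy, Sam, Eli, Gus]
Visit Mae; enqueue Dee, Cal, Ben → queue [Wes, Ivy, Sam, Eli, Gus, Dee, Cal, Ben]
Visit Wes → queue [Ivy, Sam, Eli, Gus, Dee, Cal, Ben]
Visit Ivy; enqueue Lou, Ava → queue [Sam, Eli, Gus, Dee, Cal, Ben, Lou, Ava]
Visit Sam; enqueue Rex → queue [Eli, Gus, Dee, Cal, Ben, Lou, Ava, Rex]
Visit Eli; enqueue Vic → queue [Gus, Dee, Cal, Ben, Lou, Ava, Rex, Vic]
Visit Gus; enqueue Xiu → queue [Dee, Cal, Ben, Lou, Ava, Rex, Vic, Xiu]
Visit Dee; enqueue Uma → queue [Cal, Ben, Lou, Ava, Rex, Vic, Xiu, Uma]
Visit Cal → queue [Ben, Lou, Ava, Rex, Vic, Xiu, Uma]
Visit Ben → queue [Lou, Ava, Rex, Vic, Xiu, Uma]
Visit Lou → queue [Ava, Rex, Vic, Xiu, Uma]
Visit Ava → queue [Rex, Vic, Xiu, Uma]
Visit Rex → queue [Vic, Xiu, Uma]
Visit Vic → queue [Xiu, Uma]
Visit Xiu → queue [Uma]
Visit Uma → queue []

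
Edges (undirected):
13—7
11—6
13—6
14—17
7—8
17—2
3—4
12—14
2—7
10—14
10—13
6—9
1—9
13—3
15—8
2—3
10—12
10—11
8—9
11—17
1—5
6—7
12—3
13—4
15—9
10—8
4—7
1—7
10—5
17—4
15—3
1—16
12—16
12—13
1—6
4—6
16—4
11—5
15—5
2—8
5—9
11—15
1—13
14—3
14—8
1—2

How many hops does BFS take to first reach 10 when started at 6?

2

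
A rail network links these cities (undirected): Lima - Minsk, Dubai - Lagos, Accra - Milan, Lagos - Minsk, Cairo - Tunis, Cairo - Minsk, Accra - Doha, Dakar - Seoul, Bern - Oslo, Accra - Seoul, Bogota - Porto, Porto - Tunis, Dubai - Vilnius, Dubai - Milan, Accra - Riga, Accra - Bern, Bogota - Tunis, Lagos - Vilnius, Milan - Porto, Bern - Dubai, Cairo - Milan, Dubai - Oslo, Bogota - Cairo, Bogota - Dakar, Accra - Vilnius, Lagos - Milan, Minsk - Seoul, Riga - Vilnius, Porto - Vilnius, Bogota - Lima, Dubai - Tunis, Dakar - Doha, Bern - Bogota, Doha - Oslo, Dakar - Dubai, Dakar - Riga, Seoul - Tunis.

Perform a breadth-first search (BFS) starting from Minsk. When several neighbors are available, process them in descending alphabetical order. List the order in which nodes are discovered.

Minsk -> Seoul -> Lima -> Lagos -> Cairo -> Tunis -> Dakar -> Accra -> Bogota -> Vilnius -> Milan -> Dubai -> Porto -> Riga -> Doha -> Bern -> Oslo

Visit Minsk; enqueue Seoul, Lima, Lagos, Cairo → queue [Seoul, Lima, Lagos, Cairo]
Visit Seoul; enqueue Tunis, Dakar, Accra → queue [Lima, Lagos, Cairo, Tunis, Dakar, Accra]
Visit Lima; enqueue Bogota → queue [Lagos, Cairo, Tunis, Dakar, Accra, Bogota]
Visit Lagos; enqueue Vilnius, Milan, Dubai → queue [Cairo, Tunis, Dakar, Accra, Bogota, Vilnius, Milan, Dubai]
Visit Cairo → queue [Tunis, Dakar, Accra, Bogota, Vilnius, Milan, Dubai]
Visit Tunis; enqueue Porto → queue [Dakar, Accra, Bogota, Vilnius, Milan, Dubai, Porto]
Visit Dakar; enqueue Riga, Doha → queue [Accra, Bogota, Vilnius, Milan, Dubai, Porto, Riga, Doha]
Visit Accra; enqueue Bern → queue [Bogota, Vilnius, Milan, Dubai, Porto, Riga, Doha, Bern]
Visit Bogota → queue [Vilnius, Milan, Dubai, Porto, Riga, Doha, Bern]
Visit Vilnius → queue [Milan, Dubai, Porto, Riga, Doha, Bern]
Visit Milan → queue [Dubai, Porto, Riga, Doha, Bern]
Visit Dubai; enqueue Oslo → queue [Porto, Riga, Doha, Bern, Oslo]
Visit Porto → queue [Riga, Doha, Bern, Oslo]
Visit Riga → queue [Doha, Bern, Oslo]
Visit Doha → queue [Bern, Oslo]
Visit Bern → queue [Oslo]
Visit Oslo → queue []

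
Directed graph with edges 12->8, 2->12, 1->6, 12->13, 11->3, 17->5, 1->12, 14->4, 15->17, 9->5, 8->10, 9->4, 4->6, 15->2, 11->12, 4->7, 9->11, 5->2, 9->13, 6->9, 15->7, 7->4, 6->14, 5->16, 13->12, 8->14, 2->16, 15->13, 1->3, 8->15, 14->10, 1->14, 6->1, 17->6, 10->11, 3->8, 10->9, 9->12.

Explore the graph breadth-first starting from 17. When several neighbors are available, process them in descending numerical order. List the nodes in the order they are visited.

Visit 17; enqueue 6, 5 → queue [6, 5]
Visit 6; enqueue 14, 9, 1 → queue [5, 14, 9, 1]
Visit 5; enqueue 16, 2 → queue [14, 9, 1, 16, 2]
Visit 14; enqueue 10, 4 → queue [9, 1, 16, 2, 10, 4]
Visit 9; enqueue 13, 12, 11 → queue [1, 16, 2, 10, 4, 13, 12, 11]
Visit 1; enqueue 3 → queue [16, 2, 10, 4, 13, 12, 11, 3]
Visit 16 → queue [2, 10, 4, 13, 12, 11, 3]
Visit 2 → queue [10, 4, 13, 12, 11, 3]
Visit 10 → queue [4, 13, 12, 11, 3]
Visit 4; enqueue 7 → queue [13, 12, 11, 3, 7]
Visit 13 → queue [12, 11, 3, 7]
Visit 12; enqueue 8 → queue [11, 3, 7, 8]
Visit 11 → queue [3, 7, 8]
Visit 3 → queue [7, 8]
Visit 7 → queue [8]
Visit 8; enqueue 15 → queue [15]
Visit 15 → queue []

17 → 6 → 5 → 14 → 9 → 1 → 16 → 2 → 10 → 4 → 13 → 12 → 11 → 3 → 7 → 8 → 15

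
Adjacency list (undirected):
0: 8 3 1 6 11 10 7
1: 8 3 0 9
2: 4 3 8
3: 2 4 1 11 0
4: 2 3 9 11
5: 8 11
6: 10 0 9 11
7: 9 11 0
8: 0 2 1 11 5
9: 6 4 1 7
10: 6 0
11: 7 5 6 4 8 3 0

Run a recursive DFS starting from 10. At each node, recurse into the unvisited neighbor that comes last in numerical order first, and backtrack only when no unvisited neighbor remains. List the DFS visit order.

Visit 10
10 → 6
6 → 11
11 → 8
8 → 5
8 → 2
2 → 4
4 → 9
9 → 7
7 → 0
0 → 3
3 → 1

10 → 6 → 11 → 8 → 5 → 2 → 4 → 9 → 7 → 0 → 3 → 1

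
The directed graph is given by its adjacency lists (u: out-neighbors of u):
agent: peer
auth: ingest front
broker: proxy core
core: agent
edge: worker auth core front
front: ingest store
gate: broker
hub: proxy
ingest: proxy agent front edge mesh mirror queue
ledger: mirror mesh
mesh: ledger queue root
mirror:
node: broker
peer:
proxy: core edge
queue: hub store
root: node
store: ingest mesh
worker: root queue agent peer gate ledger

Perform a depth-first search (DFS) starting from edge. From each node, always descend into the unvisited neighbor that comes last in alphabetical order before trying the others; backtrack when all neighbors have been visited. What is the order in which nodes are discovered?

edge, worker, root, node, broker, proxy, core, agent, peer, queue, store, mesh, ledger, mirror, ingest, front, hub, gate, auth

Visit edge
edge → worker
worker → root
root → node
node → broker
broker → proxy
proxy → core
core → agent
agent → peer
worker → queue
queue → store
store → mesh
mesh → ledger
ledger → mirror
store → ingest
ingest → front
queue → hub
worker → gate
edge → auth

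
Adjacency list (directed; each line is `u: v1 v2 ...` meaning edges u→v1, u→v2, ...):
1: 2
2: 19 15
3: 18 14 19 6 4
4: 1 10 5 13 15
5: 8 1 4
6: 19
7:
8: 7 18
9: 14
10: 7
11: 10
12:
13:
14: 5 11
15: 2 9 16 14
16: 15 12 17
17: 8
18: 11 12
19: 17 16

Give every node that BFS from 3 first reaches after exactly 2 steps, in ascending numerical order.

Level 0: 3
Level 1: 4, 6, 14, 18, 19
Level 2: 1, 5, 10, 11, 12, 13, 15, 16, 17
Level 3: 2, 7, 8, 9

1, 5, 10, 11, 12, 13, 15, 16, 17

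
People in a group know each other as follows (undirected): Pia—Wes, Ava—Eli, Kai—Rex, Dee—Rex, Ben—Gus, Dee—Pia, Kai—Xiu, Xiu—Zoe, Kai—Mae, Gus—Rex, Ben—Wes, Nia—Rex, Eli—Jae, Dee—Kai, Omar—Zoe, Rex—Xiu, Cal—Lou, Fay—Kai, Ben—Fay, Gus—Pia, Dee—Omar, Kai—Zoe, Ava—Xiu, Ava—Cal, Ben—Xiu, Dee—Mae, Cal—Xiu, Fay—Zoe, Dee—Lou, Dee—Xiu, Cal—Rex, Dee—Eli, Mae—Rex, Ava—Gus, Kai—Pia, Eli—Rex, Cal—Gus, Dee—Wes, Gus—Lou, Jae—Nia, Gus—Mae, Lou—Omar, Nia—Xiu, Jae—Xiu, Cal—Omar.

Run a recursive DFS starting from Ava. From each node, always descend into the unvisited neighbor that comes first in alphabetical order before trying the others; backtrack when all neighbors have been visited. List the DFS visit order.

Visit Ava
Ava → Cal
Cal → Gus
Gus → Ben
Ben → Fay
Fay → Kai
Kai → Dee
Dee → Eli
Eli → Jae
Jae → Nia
Nia → Rex
Rex → Mae
Rex → Xiu
Xiu → Zoe
Zoe → Omar
Omar → Lou
Dee → Pia
Pia → Wes

Ava → Cal → Gus → Ben → Fay → Kai → Dee → Eli → Jae → Nia → Rex → Mae → Xiu → Zoe → Omar → Lou → Pia → Wes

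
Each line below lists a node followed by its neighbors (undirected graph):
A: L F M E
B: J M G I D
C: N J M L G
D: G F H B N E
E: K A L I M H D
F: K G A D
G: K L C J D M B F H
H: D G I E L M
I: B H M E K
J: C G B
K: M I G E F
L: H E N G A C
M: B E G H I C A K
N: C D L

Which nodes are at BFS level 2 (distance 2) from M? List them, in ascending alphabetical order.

Level 0: M
Level 1: A, B, C, E, G, H, I, K
Level 2: D, F, J, L, N

D, F, J, L, N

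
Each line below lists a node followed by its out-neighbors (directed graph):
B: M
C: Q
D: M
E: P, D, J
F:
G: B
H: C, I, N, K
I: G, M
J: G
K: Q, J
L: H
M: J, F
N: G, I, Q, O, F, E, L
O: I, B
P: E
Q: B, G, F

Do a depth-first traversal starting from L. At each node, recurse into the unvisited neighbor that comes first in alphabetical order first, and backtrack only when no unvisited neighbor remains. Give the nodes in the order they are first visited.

L H C Q B M F J G I K N E D P O

Visit L
L → H
H → C
C → Q
Q → B
B → M
M → F
M → J
J → G
H → I
H → K
H → N
N → E
E → D
E → P
N → O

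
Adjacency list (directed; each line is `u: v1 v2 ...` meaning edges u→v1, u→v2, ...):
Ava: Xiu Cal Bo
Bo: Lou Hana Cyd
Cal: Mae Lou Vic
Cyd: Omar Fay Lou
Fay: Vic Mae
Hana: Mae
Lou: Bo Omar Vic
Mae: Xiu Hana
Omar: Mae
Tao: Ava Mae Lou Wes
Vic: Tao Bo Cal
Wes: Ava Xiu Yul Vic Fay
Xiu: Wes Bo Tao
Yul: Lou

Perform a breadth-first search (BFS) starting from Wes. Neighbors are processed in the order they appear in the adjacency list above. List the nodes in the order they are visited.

Wes Ava Xiu Yul Vic Fay Cal Bo Tao Lou Mae Hana Cyd Omar

Visit Wes; enqueue Ava, Xiu, Yul, Vic, Fay → queue [Ava, Xiu, Yul, Vic, Fay]
Visit Ava; enqueue Cal, Bo → queue [Xiu, Yul, Vic, Fay, Cal, Bo]
Visit Xiu; enqueue Tao → queue [Yul, Vic, Fay, Cal, Bo, Tao]
Visit Yul; enqueue Lou → queue [Vic, Fay, Cal, Bo, Tao, Lou]
Visit Vic → queue [Fay, Cal, Bo, Tao, Lou]
Visit Fay; enqueue Mae → queue [Cal, Bo, Tao, Lou, Mae]
Visit Cal → queue [Bo, Tao, Lou, Mae]
Visit Bo; enqueue Hana, Cyd → queue [Tao, Lou, Mae, Hana, Cyd]
Visit Tao → queue [Lou, Mae, Hana, Cyd]
Visit Lou; enqueue Omar → queue [Mae, Hana, Cyd, Omar]
Visit Mae → queue [Hana, Cyd, Omar]
Visit Hana → queue [Cyd, Omar]
Visit Cyd → queue [Omar]
Visit Omar → queue []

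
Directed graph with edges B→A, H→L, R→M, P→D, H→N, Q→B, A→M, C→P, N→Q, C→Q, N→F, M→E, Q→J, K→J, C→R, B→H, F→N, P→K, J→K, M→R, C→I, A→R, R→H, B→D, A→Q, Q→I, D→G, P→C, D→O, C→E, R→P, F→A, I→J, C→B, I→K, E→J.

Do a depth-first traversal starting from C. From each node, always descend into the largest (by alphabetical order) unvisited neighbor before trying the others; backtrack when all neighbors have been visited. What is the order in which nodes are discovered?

Visit C
C → R
R → P
P → K
K → J
P → D
D → O
D → G
R → M
M → E
R → H
H → N
N → Q
Q → I
Q → B
B → A
N → F
H → L

C -> R -> P -> K -> J -> D -> O -> G -> M -> E -> H -> N -> Q -> I -> B -> A -> F -> L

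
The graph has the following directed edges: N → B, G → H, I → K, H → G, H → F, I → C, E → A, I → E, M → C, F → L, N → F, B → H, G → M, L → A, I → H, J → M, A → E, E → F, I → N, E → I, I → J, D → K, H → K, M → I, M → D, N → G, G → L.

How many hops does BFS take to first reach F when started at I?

Level 0: I
Level 1: C, E, H, J, K, N
Level 2: A, B, F, G, M
Level 3: D, L
F first appears at level 2.

2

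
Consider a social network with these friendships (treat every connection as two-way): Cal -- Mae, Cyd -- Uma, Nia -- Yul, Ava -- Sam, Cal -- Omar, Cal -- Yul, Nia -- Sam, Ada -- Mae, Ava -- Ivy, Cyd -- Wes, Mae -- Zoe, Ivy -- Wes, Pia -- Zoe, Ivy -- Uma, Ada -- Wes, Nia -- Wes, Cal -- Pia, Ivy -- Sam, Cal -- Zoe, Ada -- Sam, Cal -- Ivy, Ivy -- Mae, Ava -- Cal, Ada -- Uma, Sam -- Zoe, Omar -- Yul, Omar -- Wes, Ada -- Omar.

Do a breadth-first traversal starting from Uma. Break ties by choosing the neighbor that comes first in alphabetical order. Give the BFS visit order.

Uma Ada Cyd Ivy Mae Omar Sam Wes Ava Cal Zoe Yul Nia Pia

Visit Uma; enqueue Ada, Cyd, Ivy → queue [Ada, Cyd, Ivy]
Visit Ada; enqueue Mae, Omar, Sam, Wes → queue [Cyd, Ivy, Mae, Omar, Sam, Wes]
Visit Cyd → queue [Ivy, Mae, Omar, Sam, Wes]
Visit Ivy; enqueue Ava, Cal → queue [Mae, Omar, Sam, Wes, Ava, Cal]
Visit Mae; enqueue Zoe → queue [Omar, Sam, Wes, Ava, Cal, Zoe]
Visit Omar; enqueue Yul → queue [Sam, Wes, Ava, Cal, Zoe, Yul]
Visit Sam; enqueue Nia → queue [Wes, Ava, Cal, Zoe, Yul, Nia]
Visit Wes → queue [Ava, Cal, Zoe, Yul, Nia]
Visit Ava → queue [Cal, Zoe, Yul, Nia]
Visit Cal; enqueue Pia → queue [Zoe, Yul, Nia, Pia]
Visit Zoe → queue [Yul, Nia, Pia]
Visit Yul → queue [Nia, Pia]
Visit Nia → queue [Pia]
Visit Pia → queue []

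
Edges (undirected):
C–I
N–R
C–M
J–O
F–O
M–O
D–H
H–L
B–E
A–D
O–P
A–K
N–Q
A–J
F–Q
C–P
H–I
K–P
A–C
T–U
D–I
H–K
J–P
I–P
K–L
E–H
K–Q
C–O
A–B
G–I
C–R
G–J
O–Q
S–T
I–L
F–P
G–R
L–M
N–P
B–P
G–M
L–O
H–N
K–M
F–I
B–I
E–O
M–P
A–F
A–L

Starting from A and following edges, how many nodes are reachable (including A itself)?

18

BFS from A visits: A, L, K, J, F, D, C, B, O, M, I, H, Q, P, G, R, E, N
Reachable nodes: 18 of 21 total.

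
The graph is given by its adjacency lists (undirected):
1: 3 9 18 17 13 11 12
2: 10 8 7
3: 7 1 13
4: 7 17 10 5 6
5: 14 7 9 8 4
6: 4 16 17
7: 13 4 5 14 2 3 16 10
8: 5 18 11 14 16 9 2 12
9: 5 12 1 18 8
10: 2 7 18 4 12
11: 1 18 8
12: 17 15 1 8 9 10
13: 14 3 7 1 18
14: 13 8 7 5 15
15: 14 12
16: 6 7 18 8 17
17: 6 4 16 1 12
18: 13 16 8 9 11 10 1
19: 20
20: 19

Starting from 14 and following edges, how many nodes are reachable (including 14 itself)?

18

BFS from 14 visits: 14, 15, 13, 8, 7, 5, 12, 18, 3, 1, 16, 11, 9, 2, 10, 4, 17, 6
Reachable nodes: 18 of 20 total.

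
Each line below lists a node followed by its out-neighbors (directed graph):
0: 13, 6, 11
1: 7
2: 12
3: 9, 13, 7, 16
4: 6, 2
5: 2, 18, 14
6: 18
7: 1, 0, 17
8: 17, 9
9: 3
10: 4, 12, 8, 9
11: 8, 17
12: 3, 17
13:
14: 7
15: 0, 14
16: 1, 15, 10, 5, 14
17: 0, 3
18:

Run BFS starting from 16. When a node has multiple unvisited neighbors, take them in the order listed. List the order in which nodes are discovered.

16 → 1 → 15 → 10 → 5 → 14 → 7 → 0 → 4 → 12 → 8 → 9 → 2 → 18 → 17 → 13 → 6 → 11 → 3

Visit 16; enqueue 1, 15, 10, 5, 14 → queue [1, 15, 10, 5, 14]
Visit 1; enqueue 7 → queue [15, 10, 5, 14, 7]
Visit 15; enqueue 0 → queue [10, 5, 14, 7, 0]
Visit 10; enqueue 4, 12, 8, 9 → queue [5, 14, 7, 0, 4, 12, 8, 9]
Visit 5; enqueue 2, 18 → queue [14, 7, 0, 4, 12, 8, 9, 2, 18]
Visit 14 → queue [7, 0, 4, 12, 8, 9, 2, 18]
Visit 7; enqueue 17 → queue [0, 4, 12, 8, 9, 2, 18, 17]
Visit 0; enqueue 13, 6, 11 → queue [4, 12, 8, 9, 2, 18, 17, 13, 6, 11]
Visit 4 → queue [12, 8, 9, 2, 18, 17, 13, 6, 11]
Visit 12; enqueue 3 → queue [8, 9, 2, 18, 17, 13, 6, 11, 3]
Visit 8 → queue [9, 2, 18, 17, 13, 6, 11, 3]
Visit 9 → queue [2, 18, 17, 13, 6, 11, 3]
Visit 2 → queue [18, 17, 13, 6, 11, 3]
Visit 18 → queue [17, 13, 6, 11, 3]
Visit 17 → queue [13, 6, 11, 3]
Visit 13 → queue [6, 11, 3]
Visit 6 → queue [11, 3]
Visit 11 → queue [3]
Visit 3 → queue []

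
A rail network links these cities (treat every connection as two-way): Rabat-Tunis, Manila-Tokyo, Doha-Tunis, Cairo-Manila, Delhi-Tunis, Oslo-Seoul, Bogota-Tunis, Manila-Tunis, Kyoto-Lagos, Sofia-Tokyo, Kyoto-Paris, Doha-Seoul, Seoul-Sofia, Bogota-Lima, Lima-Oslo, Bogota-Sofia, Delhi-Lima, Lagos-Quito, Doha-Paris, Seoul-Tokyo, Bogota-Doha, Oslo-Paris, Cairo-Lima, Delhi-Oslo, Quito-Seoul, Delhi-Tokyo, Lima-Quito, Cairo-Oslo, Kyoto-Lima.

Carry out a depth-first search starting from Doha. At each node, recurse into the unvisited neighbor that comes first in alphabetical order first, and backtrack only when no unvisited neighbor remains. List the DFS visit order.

Visit Doha
Doha → Bogota
Bogota → Lima
Lima → Cairo
Cairo → Manila
Manila → Tokyo
Tokyo → Delhi
Delhi → Oslo
Oslo → Paris
Paris → Kyoto
Kyoto → Lagos
Lagos → Quito
Quito → Seoul
Seoul → Sofia
Delhi → Tunis
Tunis → Rabat

Doha Bogota Lima Cairo Manila Tokyo Delhi Oslo Paris Kyoto Lagos Quito Seoul Sofia Tunis Rabat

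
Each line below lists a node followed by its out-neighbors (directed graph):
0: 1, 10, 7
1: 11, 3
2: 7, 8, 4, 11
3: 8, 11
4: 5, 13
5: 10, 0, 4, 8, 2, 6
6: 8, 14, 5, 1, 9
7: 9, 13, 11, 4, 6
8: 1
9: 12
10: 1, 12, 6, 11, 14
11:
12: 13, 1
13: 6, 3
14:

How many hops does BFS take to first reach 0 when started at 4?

2

Level 0: 4
Level 1: 5, 13
Level 2: 0, 2, 3, 6, 8, 10
Level 3: 1, 7, 9, 11, 12, 14
0 first appears at level 2.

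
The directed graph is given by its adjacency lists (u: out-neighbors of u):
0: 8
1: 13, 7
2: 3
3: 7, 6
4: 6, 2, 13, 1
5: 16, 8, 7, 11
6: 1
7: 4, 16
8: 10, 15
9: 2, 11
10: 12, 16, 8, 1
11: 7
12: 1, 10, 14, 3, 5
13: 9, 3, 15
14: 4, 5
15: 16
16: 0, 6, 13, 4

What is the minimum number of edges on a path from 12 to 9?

3

Level 0: 12
Level 1: 1, 3, 5, 10, 14
Level 2: 4, 6, 7, 8, 11, 13, 16
Level 3: 0, 2, 9, 15
9 first appears at level 3.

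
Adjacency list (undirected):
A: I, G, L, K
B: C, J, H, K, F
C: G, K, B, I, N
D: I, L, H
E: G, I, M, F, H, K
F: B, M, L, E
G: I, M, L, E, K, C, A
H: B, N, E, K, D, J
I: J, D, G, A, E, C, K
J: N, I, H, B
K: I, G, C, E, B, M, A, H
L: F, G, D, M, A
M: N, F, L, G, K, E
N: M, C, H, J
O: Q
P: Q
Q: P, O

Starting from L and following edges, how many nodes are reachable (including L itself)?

14

BFS from L visits: L, F, G, D, M, A, B, E, I, K, C, H, N, J
Reachable nodes: 14 of 17 total.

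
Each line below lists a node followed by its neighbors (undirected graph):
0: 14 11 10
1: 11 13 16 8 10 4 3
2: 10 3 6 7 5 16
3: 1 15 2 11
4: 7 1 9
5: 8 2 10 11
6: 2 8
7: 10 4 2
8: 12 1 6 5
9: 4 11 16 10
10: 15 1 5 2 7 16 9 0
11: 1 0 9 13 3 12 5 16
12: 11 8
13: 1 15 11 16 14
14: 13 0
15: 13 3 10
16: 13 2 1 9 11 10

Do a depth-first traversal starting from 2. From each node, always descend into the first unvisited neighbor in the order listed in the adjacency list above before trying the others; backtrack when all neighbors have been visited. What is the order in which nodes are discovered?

2, 10, 15, 13, 1, 11, 0, 14, 9, 4, 7, 16, 3, 12, 8, 6, 5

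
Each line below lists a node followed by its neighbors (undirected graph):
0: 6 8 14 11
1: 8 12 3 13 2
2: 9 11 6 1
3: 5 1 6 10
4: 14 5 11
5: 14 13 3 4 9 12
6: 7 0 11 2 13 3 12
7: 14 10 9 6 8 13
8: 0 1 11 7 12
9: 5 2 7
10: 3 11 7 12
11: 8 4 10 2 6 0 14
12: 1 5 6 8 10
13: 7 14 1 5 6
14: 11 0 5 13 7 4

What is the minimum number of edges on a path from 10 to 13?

2

Level 0: 10
Level 1: 3, 7, 11, 12
Level 2: 0, 1, 2, 4, 5, 6, 8, 9, 13, 14
13 first appears at level 2.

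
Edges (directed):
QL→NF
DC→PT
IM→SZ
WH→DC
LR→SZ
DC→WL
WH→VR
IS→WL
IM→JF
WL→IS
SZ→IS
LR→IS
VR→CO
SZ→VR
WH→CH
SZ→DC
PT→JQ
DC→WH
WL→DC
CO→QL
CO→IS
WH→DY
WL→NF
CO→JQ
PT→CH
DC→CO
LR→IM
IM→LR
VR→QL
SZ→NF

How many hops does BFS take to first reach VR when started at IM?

Level 0: IM
Level 1: JF, LR, SZ
Level 2: DC, IS, NF, VR
Level 3: CO, PT, QL, WH, WL
Level 4: CH, DY, JQ
VR first appears at level 2.

2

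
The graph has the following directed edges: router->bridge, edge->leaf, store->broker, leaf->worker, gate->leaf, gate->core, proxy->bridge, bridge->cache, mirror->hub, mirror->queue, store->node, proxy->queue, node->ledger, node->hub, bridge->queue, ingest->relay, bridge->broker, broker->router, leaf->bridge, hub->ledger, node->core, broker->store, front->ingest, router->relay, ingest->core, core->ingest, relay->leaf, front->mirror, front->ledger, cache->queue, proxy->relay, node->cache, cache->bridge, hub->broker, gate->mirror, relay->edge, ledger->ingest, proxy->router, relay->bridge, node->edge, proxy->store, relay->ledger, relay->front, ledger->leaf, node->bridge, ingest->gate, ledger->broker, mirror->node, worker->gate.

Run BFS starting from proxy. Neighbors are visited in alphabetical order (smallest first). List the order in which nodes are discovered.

proxy -> bridge -> queue -> relay -> router -> store -> broker -> cache -> edge -> front -> leaf -> ledger -> node -> ingest -> mirror -> worker -> core -> hub -> gate

Visit proxy; enqueue bridge, queue, relay, router, store → queue [bridge, queue, relay, router, store]
Visit bridge; enqueue broker, cache → queue [queue, relay, router, store, broker, cache]
Visit queue → queue [relay, router, store, broker, cache]
Visit relay; enqueue edge, front, leaf, ledger → queue [router, store, broker, cache, edge, front, leaf, ledger]
Visit router → queue [store, broker, cache, edge, front, leaf, ledger]
Visit store; enqueue node → queue [broker, cache, edge, front, leaf, ledger, node]
Visit broker → queue [cache, edge, front, leaf, ledger, node]
Visit cache → queue [edge, front, leaf, ledger, node]
Visit edge → queue [front, leaf, ledger, node]
Visit front; enqueue ingest, mirror → queue [leaf, ledger, node, ingest, mirror]
Visit leaf; enqueue worker → queue [ledger, node, ingest, mirror, worker]
Visit ledger → queue [node, ingest, mirror, worker]
Visit node; enqueue core, hub → queue [ingest, mirror, worker, core, hub]
Visit ingest; enqueue gate → queue [mirror, worker, core, hub, gate]
Visit mirror → queue [worker, core, hub, gate]
Visit worker → queue [core, hub, gate]
Visit core → queue [hub, gate]
Visit hub → queue [gate]
Visit gate → queue []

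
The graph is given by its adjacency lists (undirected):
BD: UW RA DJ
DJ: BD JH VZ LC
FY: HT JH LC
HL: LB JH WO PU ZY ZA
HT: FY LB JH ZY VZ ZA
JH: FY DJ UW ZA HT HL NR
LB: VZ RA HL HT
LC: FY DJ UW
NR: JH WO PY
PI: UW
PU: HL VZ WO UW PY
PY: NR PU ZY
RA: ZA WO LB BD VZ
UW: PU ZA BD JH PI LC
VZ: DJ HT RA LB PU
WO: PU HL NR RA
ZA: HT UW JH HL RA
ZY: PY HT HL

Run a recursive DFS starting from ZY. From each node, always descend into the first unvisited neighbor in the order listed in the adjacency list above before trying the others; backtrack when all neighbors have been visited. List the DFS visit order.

Visit ZY
ZY → PY
PY → NR
NR → JH
JH → FY
FY → HT
HT → LB
LB → VZ
VZ → DJ
DJ → BD
BD → UW
UW → PU
PU → HL
HL → WO
WO → RA
RA → ZA
UW → PI
UW → LC

ZY → PY → NR → JH → FY → HT → LB → VZ → DJ → BD → UW → PU → HL → WO → RA → ZA → PI → LC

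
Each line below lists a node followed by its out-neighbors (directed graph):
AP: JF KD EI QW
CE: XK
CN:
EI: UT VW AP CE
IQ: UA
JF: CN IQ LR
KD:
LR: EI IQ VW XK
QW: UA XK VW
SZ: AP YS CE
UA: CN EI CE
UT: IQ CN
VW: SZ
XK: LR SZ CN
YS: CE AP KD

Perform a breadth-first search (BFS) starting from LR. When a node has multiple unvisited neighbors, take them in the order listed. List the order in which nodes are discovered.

LR → EI → IQ → VW → XK → UT → AP → CE → UA → SZ → CN → JF → KD → QW → YS

Visit LR; enqueue EI, IQ, VW, XK → queue [EI, IQ, VW, XK]
Visit EI; enqueue UT, AP, CE → queue [IQ, VW, XK, UT, AP, CE]
Visit IQ; enqueue UA → queue [VW, XK, UT, AP, CE, UA]
Visit VW; enqueue SZ → queue [XK, UT, AP, CE, UA, SZ]
Visit XK; enqueue CN → queue [UT, AP, CE, UA, SZ, CN]
Visit UT → queue [AP, CE, UA, SZ, CN]
Visit AP; enqueue JF, KD, QW → queue [CE, UA, SZ, CN, JF, KD, QW]
Visit CE → queue [UA, SZ, CN, JF, KD, QW]
Visit UA → queue [SZ, CN, JF, KD, QW]
Visit SZ; enqueue YS → queue [CN, JF, KD, QW, YS]
Visit CN → queue [JF, KD, QW, YS]
Visit JF → queue [KD, QW, YS]
Visit KD → queue [QW, YS]
Visit QW → queue [YS]
Visit YS → queue []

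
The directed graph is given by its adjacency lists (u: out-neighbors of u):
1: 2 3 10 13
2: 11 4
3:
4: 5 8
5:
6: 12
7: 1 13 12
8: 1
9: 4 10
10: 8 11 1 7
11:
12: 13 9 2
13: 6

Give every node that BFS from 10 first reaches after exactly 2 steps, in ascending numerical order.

2, 3, 12, 13

Level 0: 10
Level 1: 1, 7, 8, 11
Level 2: 2, 3, 12, 13
Level 3: 4, 6, 9
Level 4: 5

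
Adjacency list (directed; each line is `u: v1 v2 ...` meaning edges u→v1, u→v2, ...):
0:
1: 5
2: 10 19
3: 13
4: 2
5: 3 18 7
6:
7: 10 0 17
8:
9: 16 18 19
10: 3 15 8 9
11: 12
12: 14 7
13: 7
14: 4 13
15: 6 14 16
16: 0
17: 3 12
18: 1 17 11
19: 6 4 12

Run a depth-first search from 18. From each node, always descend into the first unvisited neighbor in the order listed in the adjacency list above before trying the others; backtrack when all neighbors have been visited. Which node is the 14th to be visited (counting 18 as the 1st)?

12

Visit 18
18 → 1
1 → 5
5 → 3
3 → 13
13 → 7
7 → 10
10 → 15
15 → 6
15 → 14
14 → 4
4 → 2
2 → 19
19 → 12
15 → 16
16 → 0
10 → 8
10 → 9
7 → 17
18 → 11

Visit order: 18, 1, 5, 3, 13, 7, 10, 15, 6, 14, 4, 2, 19, 12, 16, 0, 8, 9, 17, 11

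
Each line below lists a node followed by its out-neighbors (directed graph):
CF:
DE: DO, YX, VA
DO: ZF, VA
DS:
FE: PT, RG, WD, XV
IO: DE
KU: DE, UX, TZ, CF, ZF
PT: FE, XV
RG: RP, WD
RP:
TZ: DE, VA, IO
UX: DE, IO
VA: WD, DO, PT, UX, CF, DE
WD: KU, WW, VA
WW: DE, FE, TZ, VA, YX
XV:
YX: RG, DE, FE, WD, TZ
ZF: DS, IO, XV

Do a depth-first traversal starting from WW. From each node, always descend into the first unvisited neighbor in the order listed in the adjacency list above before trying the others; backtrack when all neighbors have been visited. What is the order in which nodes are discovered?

WW → DE → DO → ZF → DS → IO → XV → VA → WD → KU → UX → TZ → CF → PT → FE → RG → RP → YX

Visit WW
WW → DE
DE → DO
DO → ZF
ZF → DS
ZF → IO
ZF → XV
DO → VA
VA → WD
WD → KU
KU → UX
KU → TZ
KU → CF
VA → PT
PT → FE
FE → RG
RG → RP
DE → YX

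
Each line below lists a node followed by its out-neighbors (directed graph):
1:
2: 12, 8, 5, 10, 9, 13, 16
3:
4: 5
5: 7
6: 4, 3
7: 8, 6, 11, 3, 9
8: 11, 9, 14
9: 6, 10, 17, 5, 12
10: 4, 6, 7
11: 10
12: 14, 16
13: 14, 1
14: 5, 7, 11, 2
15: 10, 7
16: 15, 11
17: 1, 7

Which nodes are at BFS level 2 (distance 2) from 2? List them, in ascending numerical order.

Level 0: 2
Level 1: 5, 8, 9, 10, 12, 13, 16
Level 2: 1, 4, 6, 7, 11, 14, 15, 17
Level 3: 3

1, 4, 6, 7, 11, 14, 15, 17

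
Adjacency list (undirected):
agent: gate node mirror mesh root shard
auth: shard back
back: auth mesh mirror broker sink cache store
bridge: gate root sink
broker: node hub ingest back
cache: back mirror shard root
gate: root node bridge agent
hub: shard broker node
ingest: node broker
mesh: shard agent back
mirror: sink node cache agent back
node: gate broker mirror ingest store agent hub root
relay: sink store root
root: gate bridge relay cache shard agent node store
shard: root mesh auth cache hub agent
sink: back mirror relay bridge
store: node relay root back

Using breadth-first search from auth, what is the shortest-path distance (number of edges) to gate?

Level 0: auth
Level 1: back, shard
Level 2: agent, broker, cache, hub, mesh, mirror, root, sink, store
Level 3: bridge, gate, ingest, node, relay
gate first appears at level 3.

3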